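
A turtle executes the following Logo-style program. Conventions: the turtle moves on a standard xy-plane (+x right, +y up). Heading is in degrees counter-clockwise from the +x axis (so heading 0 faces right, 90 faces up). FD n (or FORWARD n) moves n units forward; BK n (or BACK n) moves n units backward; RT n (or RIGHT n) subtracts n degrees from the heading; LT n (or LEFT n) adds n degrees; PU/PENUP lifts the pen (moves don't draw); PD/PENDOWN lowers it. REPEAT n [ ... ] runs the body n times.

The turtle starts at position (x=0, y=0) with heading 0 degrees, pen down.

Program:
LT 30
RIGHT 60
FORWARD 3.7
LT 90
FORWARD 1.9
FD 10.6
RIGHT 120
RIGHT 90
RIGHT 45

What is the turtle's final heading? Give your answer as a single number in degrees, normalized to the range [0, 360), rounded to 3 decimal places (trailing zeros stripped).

Executing turtle program step by step:
Start: pos=(0,0), heading=0, pen down
LT 30: heading 0 -> 30
RT 60: heading 30 -> 330
FD 3.7: (0,0) -> (3.204,-1.85) [heading=330, draw]
LT 90: heading 330 -> 60
FD 1.9: (3.204,-1.85) -> (4.154,-0.205) [heading=60, draw]
FD 10.6: (4.154,-0.205) -> (9.454,8.975) [heading=60, draw]
RT 120: heading 60 -> 300
RT 90: heading 300 -> 210
RT 45: heading 210 -> 165
Final: pos=(9.454,8.975), heading=165, 3 segment(s) drawn

Answer: 165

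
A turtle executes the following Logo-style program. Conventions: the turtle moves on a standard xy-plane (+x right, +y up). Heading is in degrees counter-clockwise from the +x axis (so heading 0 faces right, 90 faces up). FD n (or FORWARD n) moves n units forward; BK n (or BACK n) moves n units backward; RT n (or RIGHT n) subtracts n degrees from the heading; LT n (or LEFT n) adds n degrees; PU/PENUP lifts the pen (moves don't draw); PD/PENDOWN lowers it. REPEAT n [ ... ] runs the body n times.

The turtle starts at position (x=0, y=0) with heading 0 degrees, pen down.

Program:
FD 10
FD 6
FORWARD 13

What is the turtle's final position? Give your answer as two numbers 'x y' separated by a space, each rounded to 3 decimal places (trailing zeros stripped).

Executing turtle program step by step:
Start: pos=(0,0), heading=0, pen down
FD 10: (0,0) -> (10,0) [heading=0, draw]
FD 6: (10,0) -> (16,0) [heading=0, draw]
FD 13: (16,0) -> (29,0) [heading=0, draw]
Final: pos=(29,0), heading=0, 3 segment(s) drawn

Answer: 29 0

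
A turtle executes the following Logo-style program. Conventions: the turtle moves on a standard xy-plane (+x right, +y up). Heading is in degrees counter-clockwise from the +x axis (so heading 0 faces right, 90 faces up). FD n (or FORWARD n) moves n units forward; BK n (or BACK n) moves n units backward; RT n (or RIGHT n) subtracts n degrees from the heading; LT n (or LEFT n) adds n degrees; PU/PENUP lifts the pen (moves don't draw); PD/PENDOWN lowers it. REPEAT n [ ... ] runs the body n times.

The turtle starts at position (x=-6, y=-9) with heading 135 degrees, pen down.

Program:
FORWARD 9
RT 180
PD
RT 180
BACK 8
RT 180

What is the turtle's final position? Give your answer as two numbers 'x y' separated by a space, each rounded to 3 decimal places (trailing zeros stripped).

Executing turtle program step by step:
Start: pos=(-6,-9), heading=135, pen down
FD 9: (-6,-9) -> (-12.364,-2.636) [heading=135, draw]
RT 180: heading 135 -> 315
PD: pen down
RT 180: heading 315 -> 135
BK 8: (-12.364,-2.636) -> (-6.707,-8.293) [heading=135, draw]
RT 180: heading 135 -> 315
Final: pos=(-6.707,-8.293), heading=315, 2 segment(s) drawn

Answer: -6.707 -8.293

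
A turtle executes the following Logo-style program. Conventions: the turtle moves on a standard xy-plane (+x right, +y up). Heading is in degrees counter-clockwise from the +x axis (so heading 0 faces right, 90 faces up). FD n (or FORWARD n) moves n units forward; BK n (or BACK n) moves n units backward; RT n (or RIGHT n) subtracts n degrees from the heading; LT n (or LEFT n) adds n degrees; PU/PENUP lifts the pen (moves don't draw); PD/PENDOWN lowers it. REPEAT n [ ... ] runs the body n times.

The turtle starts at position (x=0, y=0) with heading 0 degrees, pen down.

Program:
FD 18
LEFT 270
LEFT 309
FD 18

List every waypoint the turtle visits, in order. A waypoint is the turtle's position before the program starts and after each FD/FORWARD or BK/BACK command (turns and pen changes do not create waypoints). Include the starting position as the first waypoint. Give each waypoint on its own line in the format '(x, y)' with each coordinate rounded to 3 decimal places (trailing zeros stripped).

Executing turtle program step by step:
Start: pos=(0,0), heading=0, pen down
FD 18: (0,0) -> (18,0) [heading=0, draw]
LT 270: heading 0 -> 270
LT 309: heading 270 -> 219
FD 18: (18,0) -> (4.011,-11.328) [heading=219, draw]
Final: pos=(4.011,-11.328), heading=219, 2 segment(s) drawn
Waypoints (3 total):
(0, 0)
(18, 0)
(4.011, -11.328)

Answer: (0, 0)
(18, 0)
(4.011, -11.328)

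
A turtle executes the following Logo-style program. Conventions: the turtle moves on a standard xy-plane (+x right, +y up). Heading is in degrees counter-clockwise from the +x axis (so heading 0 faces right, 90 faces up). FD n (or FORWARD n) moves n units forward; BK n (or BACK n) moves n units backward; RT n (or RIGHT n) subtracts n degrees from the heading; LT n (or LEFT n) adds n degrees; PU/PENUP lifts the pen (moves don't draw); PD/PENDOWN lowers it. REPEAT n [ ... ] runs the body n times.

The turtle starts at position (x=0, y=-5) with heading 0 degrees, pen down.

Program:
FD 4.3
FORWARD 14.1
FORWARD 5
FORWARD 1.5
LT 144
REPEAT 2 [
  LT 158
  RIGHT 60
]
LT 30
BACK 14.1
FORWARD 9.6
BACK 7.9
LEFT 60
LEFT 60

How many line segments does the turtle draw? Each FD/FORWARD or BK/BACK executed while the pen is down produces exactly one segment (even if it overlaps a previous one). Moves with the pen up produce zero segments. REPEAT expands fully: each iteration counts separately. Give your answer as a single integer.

Executing turtle program step by step:
Start: pos=(0,-5), heading=0, pen down
FD 4.3: (0,-5) -> (4.3,-5) [heading=0, draw]
FD 14.1: (4.3,-5) -> (18.4,-5) [heading=0, draw]
FD 5: (18.4,-5) -> (23.4,-5) [heading=0, draw]
FD 1.5: (23.4,-5) -> (24.9,-5) [heading=0, draw]
LT 144: heading 0 -> 144
REPEAT 2 [
  -- iteration 1/2 --
  LT 158: heading 144 -> 302
  RT 60: heading 302 -> 242
  -- iteration 2/2 --
  LT 158: heading 242 -> 40
  RT 60: heading 40 -> 340
]
LT 30: heading 340 -> 10
BK 14.1: (24.9,-5) -> (11.014,-7.448) [heading=10, draw]
FD 9.6: (11.014,-7.448) -> (20.468,-5.781) [heading=10, draw]
BK 7.9: (20.468,-5.781) -> (12.688,-7.153) [heading=10, draw]
LT 60: heading 10 -> 70
LT 60: heading 70 -> 130
Final: pos=(12.688,-7.153), heading=130, 7 segment(s) drawn
Segments drawn: 7

Answer: 7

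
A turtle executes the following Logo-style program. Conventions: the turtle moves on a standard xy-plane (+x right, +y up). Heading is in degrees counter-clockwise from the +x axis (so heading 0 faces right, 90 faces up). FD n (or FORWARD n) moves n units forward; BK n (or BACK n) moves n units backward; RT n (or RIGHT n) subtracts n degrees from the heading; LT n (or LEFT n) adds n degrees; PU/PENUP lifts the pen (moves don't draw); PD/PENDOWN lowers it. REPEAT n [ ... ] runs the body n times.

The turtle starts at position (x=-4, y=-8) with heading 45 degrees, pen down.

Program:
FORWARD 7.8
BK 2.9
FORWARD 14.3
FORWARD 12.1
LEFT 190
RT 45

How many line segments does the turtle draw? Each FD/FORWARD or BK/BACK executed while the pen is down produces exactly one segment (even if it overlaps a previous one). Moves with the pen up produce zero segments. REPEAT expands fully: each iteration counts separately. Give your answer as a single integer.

Executing turtle program step by step:
Start: pos=(-4,-8), heading=45, pen down
FD 7.8: (-4,-8) -> (1.515,-2.485) [heading=45, draw]
BK 2.9: (1.515,-2.485) -> (-0.535,-4.535) [heading=45, draw]
FD 14.3: (-0.535,-4.535) -> (9.576,5.576) [heading=45, draw]
FD 12.1: (9.576,5.576) -> (18.132,14.132) [heading=45, draw]
LT 190: heading 45 -> 235
RT 45: heading 235 -> 190
Final: pos=(18.132,14.132), heading=190, 4 segment(s) drawn
Segments drawn: 4

Answer: 4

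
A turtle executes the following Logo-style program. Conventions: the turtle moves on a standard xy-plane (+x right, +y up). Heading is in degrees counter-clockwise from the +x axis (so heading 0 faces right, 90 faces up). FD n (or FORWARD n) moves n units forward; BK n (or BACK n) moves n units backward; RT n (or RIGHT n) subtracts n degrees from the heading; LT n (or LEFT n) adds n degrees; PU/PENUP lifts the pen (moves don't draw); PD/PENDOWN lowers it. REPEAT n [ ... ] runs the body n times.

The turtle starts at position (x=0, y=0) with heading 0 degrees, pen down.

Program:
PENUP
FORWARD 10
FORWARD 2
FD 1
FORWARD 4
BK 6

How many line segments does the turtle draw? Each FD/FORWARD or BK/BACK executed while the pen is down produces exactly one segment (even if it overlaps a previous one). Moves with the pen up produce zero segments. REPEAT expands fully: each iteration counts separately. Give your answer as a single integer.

Executing turtle program step by step:
Start: pos=(0,0), heading=0, pen down
PU: pen up
FD 10: (0,0) -> (10,0) [heading=0, move]
FD 2: (10,0) -> (12,0) [heading=0, move]
FD 1: (12,0) -> (13,0) [heading=0, move]
FD 4: (13,0) -> (17,0) [heading=0, move]
BK 6: (17,0) -> (11,0) [heading=0, move]
Final: pos=(11,0), heading=0, 0 segment(s) drawn
Segments drawn: 0

Answer: 0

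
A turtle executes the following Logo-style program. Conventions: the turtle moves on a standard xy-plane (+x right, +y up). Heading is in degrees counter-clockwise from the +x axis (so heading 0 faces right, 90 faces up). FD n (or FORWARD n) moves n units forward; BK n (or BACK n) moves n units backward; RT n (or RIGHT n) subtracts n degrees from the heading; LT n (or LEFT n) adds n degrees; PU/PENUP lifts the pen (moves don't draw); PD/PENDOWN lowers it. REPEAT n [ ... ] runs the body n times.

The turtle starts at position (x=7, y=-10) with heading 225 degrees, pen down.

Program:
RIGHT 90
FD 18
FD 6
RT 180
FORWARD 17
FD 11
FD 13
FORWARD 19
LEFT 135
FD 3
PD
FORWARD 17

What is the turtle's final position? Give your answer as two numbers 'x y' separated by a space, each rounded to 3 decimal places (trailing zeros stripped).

Executing turtle program step by step:
Start: pos=(7,-10), heading=225, pen down
RT 90: heading 225 -> 135
FD 18: (7,-10) -> (-5.728,2.728) [heading=135, draw]
FD 6: (-5.728,2.728) -> (-9.971,6.971) [heading=135, draw]
RT 180: heading 135 -> 315
FD 17: (-9.971,6.971) -> (2.05,-5.05) [heading=315, draw]
FD 11: (2.05,-5.05) -> (9.828,-12.828) [heading=315, draw]
FD 13: (9.828,-12.828) -> (19.021,-22.021) [heading=315, draw]
FD 19: (19.021,-22.021) -> (32.456,-35.456) [heading=315, draw]
LT 135: heading 315 -> 90
FD 3: (32.456,-35.456) -> (32.456,-32.456) [heading=90, draw]
PD: pen down
FD 17: (32.456,-32.456) -> (32.456,-15.456) [heading=90, draw]
Final: pos=(32.456,-15.456), heading=90, 8 segment(s) drawn

Answer: 32.456 -15.456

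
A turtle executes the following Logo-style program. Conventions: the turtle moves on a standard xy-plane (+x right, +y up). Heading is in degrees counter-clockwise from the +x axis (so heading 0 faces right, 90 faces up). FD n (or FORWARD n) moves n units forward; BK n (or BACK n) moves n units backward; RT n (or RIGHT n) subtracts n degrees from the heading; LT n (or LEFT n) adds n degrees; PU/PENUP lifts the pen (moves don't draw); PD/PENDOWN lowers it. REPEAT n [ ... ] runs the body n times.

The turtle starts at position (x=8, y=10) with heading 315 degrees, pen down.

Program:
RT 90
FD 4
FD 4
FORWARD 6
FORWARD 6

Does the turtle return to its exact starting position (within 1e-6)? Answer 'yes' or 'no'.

Answer: no

Derivation:
Executing turtle program step by step:
Start: pos=(8,10), heading=315, pen down
RT 90: heading 315 -> 225
FD 4: (8,10) -> (5.172,7.172) [heading=225, draw]
FD 4: (5.172,7.172) -> (2.343,4.343) [heading=225, draw]
FD 6: (2.343,4.343) -> (-1.899,0.101) [heading=225, draw]
FD 6: (-1.899,0.101) -> (-6.142,-4.142) [heading=225, draw]
Final: pos=(-6.142,-4.142), heading=225, 4 segment(s) drawn

Start position: (8, 10)
Final position: (-6.142, -4.142)
Distance = 20; >= 1e-6 -> NOT closed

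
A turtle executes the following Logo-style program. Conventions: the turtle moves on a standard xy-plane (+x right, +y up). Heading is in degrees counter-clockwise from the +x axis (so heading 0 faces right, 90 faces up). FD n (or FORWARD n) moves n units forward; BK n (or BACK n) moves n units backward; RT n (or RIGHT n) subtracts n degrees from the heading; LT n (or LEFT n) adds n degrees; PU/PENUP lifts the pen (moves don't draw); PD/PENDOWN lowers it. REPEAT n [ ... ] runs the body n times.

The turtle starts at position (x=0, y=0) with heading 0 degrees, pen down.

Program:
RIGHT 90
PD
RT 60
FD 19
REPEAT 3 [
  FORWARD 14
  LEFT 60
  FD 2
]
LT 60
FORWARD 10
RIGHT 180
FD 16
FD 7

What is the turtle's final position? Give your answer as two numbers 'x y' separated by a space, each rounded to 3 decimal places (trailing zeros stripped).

Answer: -12.99 -52.5

Derivation:
Executing turtle program step by step:
Start: pos=(0,0), heading=0, pen down
RT 90: heading 0 -> 270
PD: pen down
RT 60: heading 270 -> 210
FD 19: (0,0) -> (-16.454,-9.5) [heading=210, draw]
REPEAT 3 [
  -- iteration 1/3 --
  FD 14: (-16.454,-9.5) -> (-28.579,-16.5) [heading=210, draw]
  LT 60: heading 210 -> 270
  FD 2: (-28.579,-16.5) -> (-28.579,-18.5) [heading=270, draw]
  -- iteration 2/3 --
  FD 14: (-28.579,-18.5) -> (-28.579,-32.5) [heading=270, draw]
  LT 60: heading 270 -> 330
  FD 2: (-28.579,-32.5) -> (-26.847,-33.5) [heading=330, draw]
  -- iteration 3/3 --
  FD 14: (-26.847,-33.5) -> (-14.722,-40.5) [heading=330, draw]
  LT 60: heading 330 -> 30
  FD 2: (-14.722,-40.5) -> (-12.99,-39.5) [heading=30, draw]
]
LT 60: heading 30 -> 90
FD 10: (-12.99,-39.5) -> (-12.99,-29.5) [heading=90, draw]
RT 180: heading 90 -> 270
FD 16: (-12.99,-29.5) -> (-12.99,-45.5) [heading=270, draw]
FD 7: (-12.99,-45.5) -> (-12.99,-52.5) [heading=270, draw]
Final: pos=(-12.99,-52.5), heading=270, 10 segment(s) drawn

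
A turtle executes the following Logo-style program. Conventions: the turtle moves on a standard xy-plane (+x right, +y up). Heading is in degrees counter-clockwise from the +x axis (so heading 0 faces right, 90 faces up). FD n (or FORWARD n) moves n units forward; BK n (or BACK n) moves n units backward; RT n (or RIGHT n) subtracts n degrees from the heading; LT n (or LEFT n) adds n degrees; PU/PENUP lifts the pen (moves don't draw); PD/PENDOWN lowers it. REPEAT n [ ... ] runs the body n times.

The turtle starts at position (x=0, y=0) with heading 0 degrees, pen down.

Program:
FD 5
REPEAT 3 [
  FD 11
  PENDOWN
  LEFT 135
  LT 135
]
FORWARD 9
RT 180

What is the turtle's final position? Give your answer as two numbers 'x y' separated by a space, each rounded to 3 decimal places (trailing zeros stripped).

Answer: 5 -2

Derivation:
Executing turtle program step by step:
Start: pos=(0,0), heading=0, pen down
FD 5: (0,0) -> (5,0) [heading=0, draw]
REPEAT 3 [
  -- iteration 1/3 --
  FD 11: (5,0) -> (16,0) [heading=0, draw]
  PD: pen down
  LT 135: heading 0 -> 135
  LT 135: heading 135 -> 270
  -- iteration 2/3 --
  FD 11: (16,0) -> (16,-11) [heading=270, draw]
  PD: pen down
  LT 135: heading 270 -> 45
  LT 135: heading 45 -> 180
  -- iteration 3/3 --
  FD 11: (16,-11) -> (5,-11) [heading=180, draw]
  PD: pen down
  LT 135: heading 180 -> 315
  LT 135: heading 315 -> 90
]
FD 9: (5,-11) -> (5,-2) [heading=90, draw]
RT 180: heading 90 -> 270
Final: pos=(5,-2), heading=270, 5 segment(s) drawn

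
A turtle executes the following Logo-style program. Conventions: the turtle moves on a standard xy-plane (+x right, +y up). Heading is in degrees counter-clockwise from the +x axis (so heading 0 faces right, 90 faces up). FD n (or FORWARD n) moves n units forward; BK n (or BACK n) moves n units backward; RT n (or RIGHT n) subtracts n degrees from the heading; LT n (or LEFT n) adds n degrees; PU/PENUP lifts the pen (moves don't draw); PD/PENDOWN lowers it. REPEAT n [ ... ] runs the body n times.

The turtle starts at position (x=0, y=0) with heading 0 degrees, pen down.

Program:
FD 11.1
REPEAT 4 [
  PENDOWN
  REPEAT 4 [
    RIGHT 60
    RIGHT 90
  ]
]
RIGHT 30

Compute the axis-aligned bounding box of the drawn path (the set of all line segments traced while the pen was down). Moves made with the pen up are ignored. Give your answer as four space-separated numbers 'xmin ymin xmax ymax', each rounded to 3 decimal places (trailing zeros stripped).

Answer: 0 0 11.1 0

Derivation:
Executing turtle program step by step:
Start: pos=(0,0), heading=0, pen down
FD 11.1: (0,0) -> (11.1,0) [heading=0, draw]
REPEAT 4 [
  -- iteration 1/4 --
  PD: pen down
  REPEAT 4 [
    -- iteration 1/4 --
    RT 60: heading 0 -> 300
    RT 90: heading 300 -> 210
    -- iteration 2/4 --
    RT 60: heading 210 -> 150
    RT 90: heading 150 -> 60
    -- iteration 3/4 --
    RT 60: heading 60 -> 0
    RT 90: heading 0 -> 270
    -- iteration 4/4 --
    RT 60: heading 270 -> 210
    RT 90: heading 210 -> 120
  ]
  -- iteration 2/4 --
  PD: pen down
  REPEAT 4 [
    -- iteration 1/4 --
    RT 60: heading 120 -> 60
    RT 90: heading 60 -> 330
    -- iteration 2/4 --
    RT 60: heading 330 -> 270
    RT 90: heading 270 -> 180
    -- iteration 3/4 --
    RT 60: heading 180 -> 120
    RT 90: heading 120 -> 30
    -- iteration 4/4 --
    RT 60: heading 30 -> 330
    RT 90: heading 330 -> 240
  ]
  -- iteration 3/4 --
  PD: pen down
  REPEAT 4 [
    -- iteration 1/4 --
    RT 60: heading 240 -> 180
    RT 90: heading 180 -> 90
    -- iteration 2/4 --
    RT 60: heading 90 -> 30
    RT 90: heading 30 -> 300
    -- iteration 3/4 --
    RT 60: heading 300 -> 240
    RT 90: heading 240 -> 150
    -- iteration 4/4 --
    RT 60: heading 150 -> 90
    RT 90: heading 90 -> 0
  ]
  -- iteration 4/4 --
  PD: pen down
  REPEAT 4 [
    -- iteration 1/4 --
    RT 60: heading 0 -> 300
    RT 90: heading 300 -> 210
    -- iteration 2/4 --
    RT 60: heading 210 -> 150
    RT 90: heading 150 -> 60
    -- iteration 3/4 --
    RT 60: heading 60 -> 0
    RT 90: heading 0 -> 270
    -- iteration 4/4 --
    RT 60: heading 270 -> 210
    RT 90: heading 210 -> 120
  ]
]
RT 30: heading 120 -> 90
Final: pos=(11.1,0), heading=90, 1 segment(s) drawn

Segment endpoints: x in {0, 11.1}, y in {0}
xmin=0, ymin=0, xmax=11.1, ymax=0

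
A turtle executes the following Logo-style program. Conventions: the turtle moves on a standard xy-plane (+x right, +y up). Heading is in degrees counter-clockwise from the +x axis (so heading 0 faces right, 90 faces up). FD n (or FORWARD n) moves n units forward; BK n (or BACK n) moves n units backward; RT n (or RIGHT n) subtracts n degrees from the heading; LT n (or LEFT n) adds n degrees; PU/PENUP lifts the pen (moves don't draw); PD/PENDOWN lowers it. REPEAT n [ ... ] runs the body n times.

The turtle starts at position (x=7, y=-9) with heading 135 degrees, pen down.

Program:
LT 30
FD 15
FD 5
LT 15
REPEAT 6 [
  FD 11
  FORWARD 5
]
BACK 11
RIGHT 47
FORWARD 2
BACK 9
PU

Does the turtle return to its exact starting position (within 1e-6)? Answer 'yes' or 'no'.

Answer: no

Derivation:
Executing turtle program step by step:
Start: pos=(7,-9), heading=135, pen down
LT 30: heading 135 -> 165
FD 15: (7,-9) -> (-7.489,-5.118) [heading=165, draw]
FD 5: (-7.489,-5.118) -> (-12.319,-3.824) [heading=165, draw]
LT 15: heading 165 -> 180
REPEAT 6 [
  -- iteration 1/6 --
  FD 11: (-12.319,-3.824) -> (-23.319,-3.824) [heading=180, draw]
  FD 5: (-23.319,-3.824) -> (-28.319,-3.824) [heading=180, draw]
  -- iteration 2/6 --
  FD 11: (-28.319,-3.824) -> (-39.319,-3.824) [heading=180, draw]
  FD 5: (-39.319,-3.824) -> (-44.319,-3.824) [heading=180, draw]
  -- iteration 3/6 --
  FD 11: (-44.319,-3.824) -> (-55.319,-3.824) [heading=180, draw]
  FD 5: (-55.319,-3.824) -> (-60.319,-3.824) [heading=180, draw]
  -- iteration 4/6 --
  FD 11: (-60.319,-3.824) -> (-71.319,-3.824) [heading=180, draw]
  FD 5: (-71.319,-3.824) -> (-76.319,-3.824) [heading=180, draw]
  -- iteration 5/6 --
  FD 11: (-76.319,-3.824) -> (-87.319,-3.824) [heading=180, draw]
  FD 5: (-87.319,-3.824) -> (-92.319,-3.824) [heading=180, draw]
  -- iteration 6/6 --
  FD 11: (-92.319,-3.824) -> (-103.319,-3.824) [heading=180, draw]
  FD 5: (-103.319,-3.824) -> (-108.319,-3.824) [heading=180, draw]
]
BK 11: (-108.319,-3.824) -> (-97.319,-3.824) [heading=180, draw]
RT 47: heading 180 -> 133
FD 2: (-97.319,-3.824) -> (-98.683,-2.361) [heading=133, draw]
BK 9: (-98.683,-2.361) -> (-92.545,-8.943) [heading=133, draw]
PU: pen up
Final: pos=(-92.545,-8.943), heading=133, 17 segment(s) drawn

Start position: (7, -9)
Final position: (-92.545, -8.943)
Distance = 99.545; >= 1e-6 -> NOT closed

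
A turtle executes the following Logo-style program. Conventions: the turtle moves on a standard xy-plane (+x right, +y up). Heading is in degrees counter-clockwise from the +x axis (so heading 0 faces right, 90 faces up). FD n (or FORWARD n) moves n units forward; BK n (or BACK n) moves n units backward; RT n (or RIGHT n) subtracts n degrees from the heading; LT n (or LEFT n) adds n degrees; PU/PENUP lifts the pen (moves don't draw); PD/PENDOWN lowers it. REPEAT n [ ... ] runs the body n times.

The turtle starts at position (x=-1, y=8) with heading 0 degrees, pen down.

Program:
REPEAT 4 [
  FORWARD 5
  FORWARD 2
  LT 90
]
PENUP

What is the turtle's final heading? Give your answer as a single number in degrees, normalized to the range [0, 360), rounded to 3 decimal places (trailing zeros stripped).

Executing turtle program step by step:
Start: pos=(-1,8), heading=0, pen down
REPEAT 4 [
  -- iteration 1/4 --
  FD 5: (-1,8) -> (4,8) [heading=0, draw]
  FD 2: (4,8) -> (6,8) [heading=0, draw]
  LT 90: heading 0 -> 90
  -- iteration 2/4 --
  FD 5: (6,8) -> (6,13) [heading=90, draw]
  FD 2: (6,13) -> (6,15) [heading=90, draw]
  LT 90: heading 90 -> 180
  -- iteration 3/4 --
  FD 5: (6,15) -> (1,15) [heading=180, draw]
  FD 2: (1,15) -> (-1,15) [heading=180, draw]
  LT 90: heading 180 -> 270
  -- iteration 4/4 --
  FD 5: (-1,15) -> (-1,10) [heading=270, draw]
  FD 2: (-1,10) -> (-1,8) [heading=270, draw]
  LT 90: heading 270 -> 0
]
PU: pen up
Final: pos=(-1,8), heading=0, 8 segment(s) drawn

Answer: 0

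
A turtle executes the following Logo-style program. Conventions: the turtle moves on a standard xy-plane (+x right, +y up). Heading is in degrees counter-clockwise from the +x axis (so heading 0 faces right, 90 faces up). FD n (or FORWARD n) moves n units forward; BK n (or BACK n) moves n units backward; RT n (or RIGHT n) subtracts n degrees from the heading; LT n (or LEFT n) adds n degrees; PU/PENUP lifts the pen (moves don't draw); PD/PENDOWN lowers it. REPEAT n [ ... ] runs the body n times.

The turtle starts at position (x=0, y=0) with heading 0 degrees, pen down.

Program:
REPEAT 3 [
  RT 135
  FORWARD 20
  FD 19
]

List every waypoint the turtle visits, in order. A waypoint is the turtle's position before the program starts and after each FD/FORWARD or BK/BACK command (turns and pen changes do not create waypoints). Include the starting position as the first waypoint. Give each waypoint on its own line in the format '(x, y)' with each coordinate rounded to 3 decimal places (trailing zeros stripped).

Answer: (0, 0)
(-14.142, -14.142)
(-27.577, -27.577)
(-27.577, -7.577)
(-27.577, 11.423)
(-13.435, -2.719)
(0, -16.154)

Derivation:
Executing turtle program step by step:
Start: pos=(0,0), heading=0, pen down
REPEAT 3 [
  -- iteration 1/3 --
  RT 135: heading 0 -> 225
  FD 20: (0,0) -> (-14.142,-14.142) [heading=225, draw]
  FD 19: (-14.142,-14.142) -> (-27.577,-27.577) [heading=225, draw]
  -- iteration 2/3 --
  RT 135: heading 225 -> 90
  FD 20: (-27.577,-27.577) -> (-27.577,-7.577) [heading=90, draw]
  FD 19: (-27.577,-7.577) -> (-27.577,11.423) [heading=90, draw]
  -- iteration 3/3 --
  RT 135: heading 90 -> 315
  FD 20: (-27.577,11.423) -> (-13.435,-2.719) [heading=315, draw]
  FD 19: (-13.435,-2.719) -> (0,-16.154) [heading=315, draw]
]
Final: pos=(0,-16.154), heading=315, 6 segment(s) drawn
Waypoints (7 total):
(0, 0)
(-14.142, -14.142)
(-27.577, -27.577)
(-27.577, -7.577)
(-27.577, 11.423)
(-13.435, -2.719)
(0, -16.154)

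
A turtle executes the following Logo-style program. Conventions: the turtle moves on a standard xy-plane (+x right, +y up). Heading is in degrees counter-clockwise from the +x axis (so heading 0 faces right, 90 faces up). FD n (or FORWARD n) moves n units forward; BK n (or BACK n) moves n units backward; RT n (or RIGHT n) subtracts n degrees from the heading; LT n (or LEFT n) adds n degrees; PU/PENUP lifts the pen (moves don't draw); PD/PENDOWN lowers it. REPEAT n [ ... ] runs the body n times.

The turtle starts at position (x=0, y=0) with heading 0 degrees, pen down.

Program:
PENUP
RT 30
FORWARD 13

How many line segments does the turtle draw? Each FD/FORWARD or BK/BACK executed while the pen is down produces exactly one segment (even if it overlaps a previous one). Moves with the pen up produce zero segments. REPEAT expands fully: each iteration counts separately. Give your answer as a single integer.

Executing turtle program step by step:
Start: pos=(0,0), heading=0, pen down
PU: pen up
RT 30: heading 0 -> 330
FD 13: (0,0) -> (11.258,-6.5) [heading=330, move]
Final: pos=(11.258,-6.5), heading=330, 0 segment(s) drawn
Segments drawn: 0

Answer: 0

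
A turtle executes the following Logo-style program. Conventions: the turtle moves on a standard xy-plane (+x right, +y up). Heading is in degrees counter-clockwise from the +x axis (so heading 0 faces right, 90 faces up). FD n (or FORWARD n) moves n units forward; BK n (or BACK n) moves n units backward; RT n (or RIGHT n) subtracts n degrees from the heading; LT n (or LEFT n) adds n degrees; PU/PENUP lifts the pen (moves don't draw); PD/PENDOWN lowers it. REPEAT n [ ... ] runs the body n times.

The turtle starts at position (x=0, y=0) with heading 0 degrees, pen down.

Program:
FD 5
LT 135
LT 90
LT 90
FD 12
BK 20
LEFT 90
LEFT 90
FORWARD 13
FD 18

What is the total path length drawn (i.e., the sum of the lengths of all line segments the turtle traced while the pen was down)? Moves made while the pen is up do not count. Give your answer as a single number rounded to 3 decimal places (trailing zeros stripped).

Executing turtle program step by step:
Start: pos=(0,0), heading=0, pen down
FD 5: (0,0) -> (5,0) [heading=0, draw]
LT 135: heading 0 -> 135
LT 90: heading 135 -> 225
LT 90: heading 225 -> 315
FD 12: (5,0) -> (13.485,-8.485) [heading=315, draw]
BK 20: (13.485,-8.485) -> (-0.657,5.657) [heading=315, draw]
LT 90: heading 315 -> 45
LT 90: heading 45 -> 135
FD 13: (-0.657,5.657) -> (-9.849,14.849) [heading=135, draw]
FD 18: (-9.849,14.849) -> (-22.577,27.577) [heading=135, draw]
Final: pos=(-22.577,27.577), heading=135, 5 segment(s) drawn

Segment lengths:
  seg 1: (0,0) -> (5,0), length = 5
  seg 2: (5,0) -> (13.485,-8.485), length = 12
  seg 3: (13.485,-8.485) -> (-0.657,5.657), length = 20
  seg 4: (-0.657,5.657) -> (-9.849,14.849), length = 13
  seg 5: (-9.849,14.849) -> (-22.577,27.577), length = 18
Total = 68

Answer: 68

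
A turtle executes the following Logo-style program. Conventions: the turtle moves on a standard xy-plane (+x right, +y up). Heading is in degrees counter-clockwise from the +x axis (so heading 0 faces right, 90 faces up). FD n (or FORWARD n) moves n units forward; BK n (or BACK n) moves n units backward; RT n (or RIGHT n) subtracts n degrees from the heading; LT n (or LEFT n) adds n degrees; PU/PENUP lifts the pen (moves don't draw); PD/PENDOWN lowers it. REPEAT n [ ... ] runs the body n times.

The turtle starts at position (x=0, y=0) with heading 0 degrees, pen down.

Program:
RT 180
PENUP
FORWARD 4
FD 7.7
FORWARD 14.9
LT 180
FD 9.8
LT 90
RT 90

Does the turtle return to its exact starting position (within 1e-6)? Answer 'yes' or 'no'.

Executing turtle program step by step:
Start: pos=(0,0), heading=0, pen down
RT 180: heading 0 -> 180
PU: pen up
FD 4: (0,0) -> (-4,0) [heading=180, move]
FD 7.7: (-4,0) -> (-11.7,0) [heading=180, move]
FD 14.9: (-11.7,0) -> (-26.6,0) [heading=180, move]
LT 180: heading 180 -> 0
FD 9.8: (-26.6,0) -> (-16.8,0) [heading=0, move]
LT 90: heading 0 -> 90
RT 90: heading 90 -> 0
Final: pos=(-16.8,0), heading=0, 0 segment(s) drawn

Start position: (0, 0)
Final position: (-16.8, 0)
Distance = 16.8; >= 1e-6 -> NOT closed

Answer: no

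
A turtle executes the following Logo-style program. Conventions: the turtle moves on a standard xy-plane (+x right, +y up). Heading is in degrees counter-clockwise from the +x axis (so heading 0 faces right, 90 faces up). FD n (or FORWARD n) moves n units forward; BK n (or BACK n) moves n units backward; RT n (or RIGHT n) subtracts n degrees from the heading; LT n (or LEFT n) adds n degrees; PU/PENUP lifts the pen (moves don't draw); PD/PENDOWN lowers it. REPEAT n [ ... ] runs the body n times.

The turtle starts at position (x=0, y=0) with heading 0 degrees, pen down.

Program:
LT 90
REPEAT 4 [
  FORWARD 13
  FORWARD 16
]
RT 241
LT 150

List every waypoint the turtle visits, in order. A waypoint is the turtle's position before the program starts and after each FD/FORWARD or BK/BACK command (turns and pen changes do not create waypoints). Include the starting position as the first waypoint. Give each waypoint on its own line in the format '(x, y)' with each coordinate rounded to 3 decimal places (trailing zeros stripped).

Executing turtle program step by step:
Start: pos=(0,0), heading=0, pen down
LT 90: heading 0 -> 90
REPEAT 4 [
  -- iteration 1/4 --
  FD 13: (0,0) -> (0,13) [heading=90, draw]
  FD 16: (0,13) -> (0,29) [heading=90, draw]
  -- iteration 2/4 --
  FD 13: (0,29) -> (0,42) [heading=90, draw]
  FD 16: (0,42) -> (0,58) [heading=90, draw]
  -- iteration 3/4 --
  FD 13: (0,58) -> (0,71) [heading=90, draw]
  FD 16: (0,71) -> (0,87) [heading=90, draw]
  -- iteration 4/4 --
  FD 13: (0,87) -> (0,100) [heading=90, draw]
  FD 16: (0,100) -> (0,116) [heading=90, draw]
]
RT 241: heading 90 -> 209
LT 150: heading 209 -> 359
Final: pos=(0,116), heading=359, 8 segment(s) drawn
Waypoints (9 total):
(0, 0)
(0, 13)
(0, 29)
(0, 42)
(0, 58)
(0, 71)
(0, 87)
(0, 100)
(0, 116)

Answer: (0, 0)
(0, 13)
(0, 29)
(0, 42)
(0, 58)
(0, 71)
(0, 87)
(0, 100)
(0, 116)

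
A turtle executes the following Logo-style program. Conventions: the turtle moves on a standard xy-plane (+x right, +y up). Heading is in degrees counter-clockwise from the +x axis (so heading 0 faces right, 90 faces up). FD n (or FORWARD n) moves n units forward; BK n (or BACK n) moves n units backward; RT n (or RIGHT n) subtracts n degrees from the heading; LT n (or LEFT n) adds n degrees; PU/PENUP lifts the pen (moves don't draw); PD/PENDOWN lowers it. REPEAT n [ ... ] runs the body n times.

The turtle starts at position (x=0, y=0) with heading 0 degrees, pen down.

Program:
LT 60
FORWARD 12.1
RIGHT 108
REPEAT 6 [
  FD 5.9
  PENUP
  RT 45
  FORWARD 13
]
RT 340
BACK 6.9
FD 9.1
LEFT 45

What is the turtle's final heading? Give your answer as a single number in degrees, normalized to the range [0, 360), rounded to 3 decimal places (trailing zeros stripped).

Answer: 107

Derivation:
Executing turtle program step by step:
Start: pos=(0,0), heading=0, pen down
LT 60: heading 0 -> 60
FD 12.1: (0,0) -> (6.05,10.479) [heading=60, draw]
RT 108: heading 60 -> 312
REPEAT 6 [
  -- iteration 1/6 --
  FD 5.9: (6.05,10.479) -> (9.998,6.094) [heading=312, draw]
  PU: pen up
  RT 45: heading 312 -> 267
  FD 13: (9.998,6.094) -> (9.318,-6.888) [heading=267, move]
  -- iteration 2/6 --
  FD 5.9: (9.318,-6.888) -> (9.009,-12.78) [heading=267, move]
  PU: pen up
  RT 45: heading 267 -> 222
  FD 13: (9.009,-12.78) -> (-0.652,-21.478) [heading=222, move]
  -- iteration 3/6 --
  FD 5.9: (-0.652,-21.478) -> (-5.037,-25.426) [heading=222, move]
  PU: pen up
  RT 45: heading 222 -> 177
  FD 13: (-5.037,-25.426) -> (-18.019,-24.746) [heading=177, move]
  -- iteration 4/6 --
  FD 5.9: (-18.019,-24.746) -> (-23.911,-24.437) [heading=177, move]
  PU: pen up
  RT 45: heading 177 -> 132
  FD 13: (-23.911,-24.437) -> (-32.61,-14.776) [heading=132, move]
  -- iteration 5/6 --
  FD 5.9: (-32.61,-14.776) -> (-36.557,-10.392) [heading=132, move]
  PU: pen up
  RT 45: heading 132 -> 87
  FD 13: (-36.557,-10.392) -> (-35.877,2.59) [heading=87, move]
  -- iteration 6/6 --
  FD 5.9: (-35.877,2.59) -> (-35.568,8.482) [heading=87, move]
  PU: pen up
  RT 45: heading 87 -> 42
  FD 13: (-35.568,8.482) -> (-25.907,17.181) [heading=42, move]
]
RT 340: heading 42 -> 62
BK 6.9: (-25.907,17.181) -> (-29.147,11.089) [heading=62, move]
FD 9.1: (-29.147,11.089) -> (-24.875,19.124) [heading=62, move]
LT 45: heading 62 -> 107
Final: pos=(-24.875,19.124), heading=107, 2 segment(s) drawn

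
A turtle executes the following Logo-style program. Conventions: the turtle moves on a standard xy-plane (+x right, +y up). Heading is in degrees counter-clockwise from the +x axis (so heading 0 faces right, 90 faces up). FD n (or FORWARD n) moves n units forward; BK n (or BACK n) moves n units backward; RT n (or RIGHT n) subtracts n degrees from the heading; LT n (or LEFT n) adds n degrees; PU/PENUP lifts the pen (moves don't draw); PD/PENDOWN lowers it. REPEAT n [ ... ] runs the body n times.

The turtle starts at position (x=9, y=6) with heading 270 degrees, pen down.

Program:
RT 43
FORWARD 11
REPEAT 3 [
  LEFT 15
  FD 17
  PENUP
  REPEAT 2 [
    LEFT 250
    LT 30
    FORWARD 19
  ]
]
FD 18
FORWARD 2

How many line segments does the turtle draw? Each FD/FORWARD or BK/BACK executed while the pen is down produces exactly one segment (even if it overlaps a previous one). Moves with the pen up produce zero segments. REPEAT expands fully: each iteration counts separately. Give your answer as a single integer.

Executing turtle program step by step:
Start: pos=(9,6), heading=270, pen down
RT 43: heading 270 -> 227
FD 11: (9,6) -> (1.498,-2.045) [heading=227, draw]
REPEAT 3 [
  -- iteration 1/3 --
  LT 15: heading 227 -> 242
  FD 17: (1.498,-2.045) -> (-6.483,-17.055) [heading=242, draw]
  PU: pen up
  REPEAT 2 [
    -- iteration 1/2 --
    LT 250: heading 242 -> 132
    LT 30: heading 132 -> 162
    FD 19: (-6.483,-17.055) -> (-24.553,-11.184) [heading=162, move]
    -- iteration 2/2 --
    LT 250: heading 162 -> 52
    LT 30: heading 52 -> 82
    FD 19: (-24.553,-11.184) -> (-21.909,7.631) [heading=82, move]
  ]
  -- iteration 2/3 --
  LT 15: heading 82 -> 97
  FD 17: (-21.909,7.631) -> (-23.981,24.505) [heading=97, move]
  PU: pen up
  REPEAT 2 [
    -- iteration 1/2 --
    LT 250: heading 97 -> 347
    LT 30: heading 347 -> 17
    FD 19: (-23.981,24.505) -> (-5.811,30.06) [heading=17, move]
    -- iteration 2/2 --
    LT 250: heading 17 -> 267
    LT 30: heading 267 -> 297
    FD 19: (-5.811,30.06) -> (2.815,13.131) [heading=297, move]
  ]
  -- iteration 3/3 --
  LT 15: heading 297 -> 312
  FD 17: (2.815,13.131) -> (14.19,0.497) [heading=312, move]
  PU: pen up
  REPEAT 2 [
    -- iteration 1/2 --
    LT 250: heading 312 -> 202
    LT 30: heading 202 -> 232
    FD 19: (14.19,0.497) -> (2.493,-14.475) [heading=232, move]
    -- iteration 2/2 --
    LT 250: heading 232 -> 122
    LT 30: heading 122 -> 152
    FD 19: (2.493,-14.475) -> (-14.283,-5.555) [heading=152, move]
  ]
]
FD 18: (-14.283,-5.555) -> (-30.176,2.895) [heading=152, move]
FD 2: (-30.176,2.895) -> (-31.942,3.834) [heading=152, move]
Final: pos=(-31.942,3.834), heading=152, 2 segment(s) drawn
Segments drawn: 2

Answer: 2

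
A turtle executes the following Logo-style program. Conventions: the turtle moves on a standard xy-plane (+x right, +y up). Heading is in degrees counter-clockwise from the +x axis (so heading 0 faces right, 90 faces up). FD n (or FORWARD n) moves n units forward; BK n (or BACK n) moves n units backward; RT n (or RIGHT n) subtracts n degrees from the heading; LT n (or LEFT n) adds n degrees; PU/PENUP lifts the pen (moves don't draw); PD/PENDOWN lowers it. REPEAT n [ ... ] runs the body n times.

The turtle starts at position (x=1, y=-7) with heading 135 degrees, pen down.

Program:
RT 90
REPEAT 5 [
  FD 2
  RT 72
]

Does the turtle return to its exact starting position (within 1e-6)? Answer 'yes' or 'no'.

Answer: yes

Derivation:
Executing turtle program step by step:
Start: pos=(1,-7), heading=135, pen down
RT 90: heading 135 -> 45
REPEAT 5 [
  -- iteration 1/5 --
  FD 2: (1,-7) -> (2.414,-5.586) [heading=45, draw]
  RT 72: heading 45 -> 333
  -- iteration 2/5 --
  FD 2: (2.414,-5.586) -> (4.196,-6.494) [heading=333, draw]
  RT 72: heading 333 -> 261
  -- iteration 3/5 --
  FD 2: (4.196,-6.494) -> (3.883,-8.469) [heading=261, draw]
  RT 72: heading 261 -> 189
  -- iteration 4/5 --
  FD 2: (3.883,-8.469) -> (1.908,-8.782) [heading=189, draw]
  RT 72: heading 189 -> 117
  -- iteration 5/5 --
  FD 2: (1.908,-8.782) -> (1,-7) [heading=117, draw]
  RT 72: heading 117 -> 45
]
Final: pos=(1,-7), heading=45, 5 segment(s) drawn

Start position: (1, -7)
Final position: (1, -7)
Distance = 0; < 1e-6 -> CLOSED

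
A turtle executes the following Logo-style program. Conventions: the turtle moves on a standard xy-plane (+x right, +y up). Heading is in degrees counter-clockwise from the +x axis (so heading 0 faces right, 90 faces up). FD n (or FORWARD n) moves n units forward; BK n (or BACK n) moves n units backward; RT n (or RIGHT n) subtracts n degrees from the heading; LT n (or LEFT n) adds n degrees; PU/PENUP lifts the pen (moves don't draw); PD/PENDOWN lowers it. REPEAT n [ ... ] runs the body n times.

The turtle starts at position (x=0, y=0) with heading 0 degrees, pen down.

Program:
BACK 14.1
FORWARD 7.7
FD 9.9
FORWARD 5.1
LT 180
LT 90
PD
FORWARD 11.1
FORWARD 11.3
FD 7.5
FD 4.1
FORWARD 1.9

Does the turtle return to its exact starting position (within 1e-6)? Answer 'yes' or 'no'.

Answer: no

Derivation:
Executing turtle program step by step:
Start: pos=(0,0), heading=0, pen down
BK 14.1: (0,0) -> (-14.1,0) [heading=0, draw]
FD 7.7: (-14.1,0) -> (-6.4,0) [heading=0, draw]
FD 9.9: (-6.4,0) -> (3.5,0) [heading=0, draw]
FD 5.1: (3.5,0) -> (8.6,0) [heading=0, draw]
LT 180: heading 0 -> 180
LT 90: heading 180 -> 270
PD: pen down
FD 11.1: (8.6,0) -> (8.6,-11.1) [heading=270, draw]
FD 11.3: (8.6,-11.1) -> (8.6,-22.4) [heading=270, draw]
FD 7.5: (8.6,-22.4) -> (8.6,-29.9) [heading=270, draw]
FD 4.1: (8.6,-29.9) -> (8.6,-34) [heading=270, draw]
FD 1.9: (8.6,-34) -> (8.6,-35.9) [heading=270, draw]
Final: pos=(8.6,-35.9), heading=270, 9 segment(s) drawn

Start position: (0, 0)
Final position: (8.6, -35.9)
Distance = 36.916; >= 1e-6 -> NOT closed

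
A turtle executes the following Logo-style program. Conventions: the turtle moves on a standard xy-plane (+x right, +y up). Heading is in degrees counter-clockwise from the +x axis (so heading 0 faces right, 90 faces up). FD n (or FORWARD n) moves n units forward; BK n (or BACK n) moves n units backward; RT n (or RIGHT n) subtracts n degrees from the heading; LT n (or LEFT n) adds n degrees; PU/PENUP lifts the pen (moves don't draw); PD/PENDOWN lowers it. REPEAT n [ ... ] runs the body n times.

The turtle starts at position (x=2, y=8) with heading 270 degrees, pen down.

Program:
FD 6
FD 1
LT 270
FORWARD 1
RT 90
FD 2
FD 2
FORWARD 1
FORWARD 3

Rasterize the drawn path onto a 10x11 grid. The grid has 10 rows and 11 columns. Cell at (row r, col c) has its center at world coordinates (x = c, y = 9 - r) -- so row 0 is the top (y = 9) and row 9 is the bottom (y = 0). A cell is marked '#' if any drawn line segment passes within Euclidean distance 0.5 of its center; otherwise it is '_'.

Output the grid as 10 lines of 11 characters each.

Segment 0: (2,8) -> (2,2)
Segment 1: (2,2) -> (2,1)
Segment 2: (2,1) -> (1,1)
Segment 3: (1,1) -> (1,3)
Segment 4: (1,3) -> (1,5)
Segment 5: (1,5) -> (1,6)
Segment 6: (1,6) -> (1,9)

Answer: _#_________
_##________
_##________
_##________
_##________
_##________
_##________
_##________
_##________
___________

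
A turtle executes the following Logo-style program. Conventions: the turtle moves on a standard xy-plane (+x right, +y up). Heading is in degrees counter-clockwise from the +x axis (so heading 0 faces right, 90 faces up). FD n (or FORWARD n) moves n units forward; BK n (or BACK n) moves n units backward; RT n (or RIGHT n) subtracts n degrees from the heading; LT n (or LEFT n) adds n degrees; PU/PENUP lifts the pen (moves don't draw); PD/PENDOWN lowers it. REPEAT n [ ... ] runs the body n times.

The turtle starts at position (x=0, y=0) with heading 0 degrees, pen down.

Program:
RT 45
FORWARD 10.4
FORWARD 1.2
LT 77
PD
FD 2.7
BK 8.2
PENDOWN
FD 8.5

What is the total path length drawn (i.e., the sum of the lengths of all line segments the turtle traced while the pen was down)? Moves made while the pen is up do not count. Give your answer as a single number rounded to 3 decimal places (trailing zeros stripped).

Answer: 31

Derivation:
Executing turtle program step by step:
Start: pos=(0,0), heading=0, pen down
RT 45: heading 0 -> 315
FD 10.4: (0,0) -> (7.354,-7.354) [heading=315, draw]
FD 1.2: (7.354,-7.354) -> (8.202,-8.202) [heading=315, draw]
LT 77: heading 315 -> 32
PD: pen down
FD 2.7: (8.202,-8.202) -> (10.492,-6.772) [heading=32, draw]
BK 8.2: (10.492,-6.772) -> (3.538,-11.117) [heading=32, draw]
PD: pen down
FD 8.5: (3.538,-11.117) -> (10.747,-6.613) [heading=32, draw]
Final: pos=(10.747,-6.613), heading=32, 5 segment(s) drawn

Segment lengths:
  seg 1: (0,0) -> (7.354,-7.354), length = 10.4
  seg 2: (7.354,-7.354) -> (8.202,-8.202), length = 1.2
  seg 3: (8.202,-8.202) -> (10.492,-6.772), length = 2.7
  seg 4: (10.492,-6.772) -> (3.538,-11.117), length = 8.2
  seg 5: (3.538,-11.117) -> (10.747,-6.613), length = 8.5
Total = 31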